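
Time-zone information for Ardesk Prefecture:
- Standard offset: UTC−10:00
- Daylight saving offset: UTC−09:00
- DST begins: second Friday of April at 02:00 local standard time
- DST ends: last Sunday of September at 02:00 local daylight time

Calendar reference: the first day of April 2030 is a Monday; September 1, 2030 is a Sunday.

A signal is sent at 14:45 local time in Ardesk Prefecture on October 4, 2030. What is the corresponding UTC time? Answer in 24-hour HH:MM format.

1 April 2030 is a Monday, so the first Friday is April 5 and the second is April 12.
1 September 2030 is a Sunday, so Sundays fall on 1, 8, 15, 22, 29; the last is September 29.
October 4, 2030 is outside the daylight-saving period (12 April – 29 September), so Ardesk Prefecture is on standard time, UTC−10:00.
14:45 local + 10h = 00:45 UTC (rolling into the next day, 5 October 2030).

00:45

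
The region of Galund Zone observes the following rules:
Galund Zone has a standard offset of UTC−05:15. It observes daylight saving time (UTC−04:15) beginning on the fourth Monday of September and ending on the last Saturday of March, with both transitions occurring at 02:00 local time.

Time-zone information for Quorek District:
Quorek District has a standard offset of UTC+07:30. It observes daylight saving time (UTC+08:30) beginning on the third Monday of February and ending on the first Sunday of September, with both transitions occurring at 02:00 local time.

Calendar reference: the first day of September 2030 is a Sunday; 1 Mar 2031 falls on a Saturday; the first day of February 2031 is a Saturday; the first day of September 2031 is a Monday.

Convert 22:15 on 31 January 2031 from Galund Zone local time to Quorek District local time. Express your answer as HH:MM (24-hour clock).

1 September 2030 is a Sunday, so the first Monday is September 2 and the fourth is September 23.
1 March 2031 is a Saturday, so Saturdays fall on 1, 8, 15, 22, 29; the last is March 29.
31 January 2031 lies within the daylight-saving period (23 September 2030 – 29 March 2031), so Galund Zone is on daylight time, UTC−04:15.
22:15 Galund Zone + 4h15m = 02:30 UTC (rolling into the next day, 1 February 2031).
1 February 2031 is a Saturday, so the first Monday is February 3 and the third is February 17.
1 September 2031 is a Monday, so the first Sunday is September 7.
At the standard offset (UTC+07:30), 02:30 UTC + 7h30m = 10:00 Quorek District standard time.
The standard-time date in Quorek District, 1 February 2031, does not fall between 17 February and 7 September, so daylight saving is not in effect and Quorek District is at UTC+07:30.
02:30 UTC + 7h30m = 10:00 Quorek District.

10:00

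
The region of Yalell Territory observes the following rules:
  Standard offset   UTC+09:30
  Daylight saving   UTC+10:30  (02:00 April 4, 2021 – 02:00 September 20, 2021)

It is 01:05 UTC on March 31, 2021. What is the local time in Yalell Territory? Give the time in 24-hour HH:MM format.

At the standard offset (UTC+09:30), 01:05 UTC + 9h30m = 10:35 Yalell Territory standard time.
The standard-time date in Yalell Territory, March 31, 2021, is outside the daylight-saving period (4 April – 20 September), so Yalell Territory is on standard time, UTC+09:30.
01:05 UTC + 9h30m = 10:35 local.

10:35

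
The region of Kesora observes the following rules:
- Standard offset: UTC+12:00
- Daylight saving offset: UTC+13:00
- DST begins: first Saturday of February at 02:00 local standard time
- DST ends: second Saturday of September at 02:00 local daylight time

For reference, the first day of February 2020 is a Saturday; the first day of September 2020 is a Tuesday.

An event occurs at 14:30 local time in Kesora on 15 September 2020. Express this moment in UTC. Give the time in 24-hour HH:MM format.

1 February 2020 is a Saturday, so the first Saturday is February 1.
1 September 2020 is a Tuesday, so the first Saturday is September 5 and the second is September 12.
Daylight saving runs 1 February – 12 September; 15 September 2020 is outside that window, so Kesora is on standard time at UTC+12:00.
14:30 local − 12h = 02:30 UTC.

02:30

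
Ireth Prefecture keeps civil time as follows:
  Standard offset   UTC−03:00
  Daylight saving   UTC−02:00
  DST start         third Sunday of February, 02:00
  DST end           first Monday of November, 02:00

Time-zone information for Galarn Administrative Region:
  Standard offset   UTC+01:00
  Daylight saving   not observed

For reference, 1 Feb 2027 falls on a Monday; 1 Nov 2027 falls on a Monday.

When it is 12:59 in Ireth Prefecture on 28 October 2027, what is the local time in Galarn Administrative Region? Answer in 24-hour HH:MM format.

15:59

1 February 2027 is a Monday, so the first Sunday is February 7 and the third is February 21.
1 November 2027 is a Monday, so the first Monday is November 1.
Daylight saving runs 21 February – 1 November; 28 October 2027 is inside that window, so Ireth Prefecture is at UTC−02:00.
12:59 Ireth Prefecture + 2h = 14:59 UTC.
Galarn Administrative Region stays on UTC+01:00 all year.
14:59 UTC + 1h = 15:59 Galarn Administrative Region.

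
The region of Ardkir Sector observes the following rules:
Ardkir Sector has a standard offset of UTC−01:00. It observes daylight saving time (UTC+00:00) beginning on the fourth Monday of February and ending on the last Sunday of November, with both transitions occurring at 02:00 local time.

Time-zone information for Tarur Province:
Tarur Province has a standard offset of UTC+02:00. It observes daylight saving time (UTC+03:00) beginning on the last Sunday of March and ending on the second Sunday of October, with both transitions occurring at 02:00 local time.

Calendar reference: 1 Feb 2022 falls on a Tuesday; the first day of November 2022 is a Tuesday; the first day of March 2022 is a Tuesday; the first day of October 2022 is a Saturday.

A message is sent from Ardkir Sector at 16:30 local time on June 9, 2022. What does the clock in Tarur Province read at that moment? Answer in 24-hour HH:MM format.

1 February 2022 is a Tuesday, so the first Monday is February 7 and the fourth is February 28.
1 November 2022 is a Tuesday, so Sundays fall on 6, 13, 20, 27; the last is November 27.
June 9, 2022 lies within the daylight-saving period (28 February – 27 November), so Ardkir Sector is on daylight time, UTC+00:00.
16:30 Ardkir Sector − 0h = 16:30 UTC.
1 March 2022 is a Tuesday, so Sundays fall on 6, 13, 20, 27; the last is March 27.
1 October 2022 is a Saturday, so the first Sunday is October 2 and the second is October 9.
At the standard offset (UTC+02:00), 16:30 UTC + 2h = 18:30 Tarur Province standard time.
The standard-time date in Tarur Province, June 9, 2022, lies within the daylight-saving period (27 March – 9 October), so Tarur Province is on daylight time, UTC+03:00.
16:30 UTC + 3h = 19:30 Tarur Province.

19:30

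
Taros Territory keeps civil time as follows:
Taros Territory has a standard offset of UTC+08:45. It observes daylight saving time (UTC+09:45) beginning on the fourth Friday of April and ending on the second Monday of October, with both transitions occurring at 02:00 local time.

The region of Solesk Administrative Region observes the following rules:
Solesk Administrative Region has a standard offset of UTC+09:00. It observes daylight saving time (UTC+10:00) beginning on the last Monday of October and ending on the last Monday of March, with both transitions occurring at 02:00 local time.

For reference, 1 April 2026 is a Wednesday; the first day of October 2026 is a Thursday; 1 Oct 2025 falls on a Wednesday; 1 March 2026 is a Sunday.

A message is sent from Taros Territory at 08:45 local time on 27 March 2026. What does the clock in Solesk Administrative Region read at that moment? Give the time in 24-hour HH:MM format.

10:00

1 April 2026 is a Wednesday, so the first Friday is April 3 and the fourth is April 24.
1 October 2026 is a Thursday, so the first Monday is October 5 and the second is October 12.
Daylight saving runs 24 April – 12 October; 27 March 2026 is outside that window, so Taros Territory is on standard time at UTC+08:45.
08:45 Taros Territory − 8h45m = 00:00 UTC.
1 October 2025 is a Wednesday, so Mondays fall on 6, 13, 20, 27; the last is October 27.
1 March 2026 is a Sunday, so Mondays fall on 2, 9, 16, 23, 30; the last is March 30.
At the standard offset (UTC+09:00), 00:00 UTC + 9h = 09:00 Solesk Administrative Region standard time.
The standard-time date in Solesk Administrative Region, 27 March 2026, lies within the daylight-saving period (27 October 2025 – 30 March 2026), so Solesk Administrative Region is on daylight time, UTC+10:00.
00:00 UTC + 10h = 10:00 Solesk Administrative Region.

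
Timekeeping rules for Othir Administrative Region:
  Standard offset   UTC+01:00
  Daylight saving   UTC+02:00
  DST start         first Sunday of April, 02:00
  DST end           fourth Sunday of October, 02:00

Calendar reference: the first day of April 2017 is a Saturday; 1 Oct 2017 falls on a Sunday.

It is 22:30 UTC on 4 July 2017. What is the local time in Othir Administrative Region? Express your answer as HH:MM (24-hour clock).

1 April 2017 is a Saturday, so the first Sunday is April 2.
1 October 2017 is a Sunday, so the first Sunday is October 1 and the fourth is October 22.
At the standard offset (UTC+01:00), 22:30 UTC + 1h = 23:30 Othir Administrative Region standard time.
Daylight saving runs 2 April – 22 October; the standard-time date in Othir Administrative Region, 4 July 2017, is inside that window, so Othir Administrative Region is at UTC+02:00.
22:30 UTC + 2h = 00:30 local (rolling into the next day, 5 July 2017).

00:30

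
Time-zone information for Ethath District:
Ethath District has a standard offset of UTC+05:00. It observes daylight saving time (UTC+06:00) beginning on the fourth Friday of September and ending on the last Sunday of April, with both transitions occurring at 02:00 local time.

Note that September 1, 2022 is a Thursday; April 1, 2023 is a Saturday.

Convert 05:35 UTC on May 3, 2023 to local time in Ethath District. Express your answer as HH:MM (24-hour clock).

1 September 2022 is a Thursday, so the first Friday is September 2 and the fourth is September 23.
1 April 2023 is a Saturday, so Sundays fall on 2, 9, 16, 23, 30; the last is April 30.
At the standard offset (UTC+05:00), 05:35 UTC + 5h = 10:35 Ethath District standard time.
Daylight saving runs 23 September 2022 – 30 April 2023; the standard-time date in Ethath District, May 3, 2023, is outside that window, so Ethath District is on standard time at UTC+05:00.
05:35 UTC + 5h = 10:35 local.

10:35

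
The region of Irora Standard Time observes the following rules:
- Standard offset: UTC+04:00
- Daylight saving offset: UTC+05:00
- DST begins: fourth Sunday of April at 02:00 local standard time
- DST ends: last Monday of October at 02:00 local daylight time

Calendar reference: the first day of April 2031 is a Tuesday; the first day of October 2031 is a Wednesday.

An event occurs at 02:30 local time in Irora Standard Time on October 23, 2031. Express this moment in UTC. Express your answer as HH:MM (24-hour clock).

21:30

1 April 2031 is a Tuesday, so the first Sunday is April 6 and the fourth is April 27.
1 October 2031 is a Wednesday, so Mondays fall on 6, 13, 20, 27; the last is October 27.
October 23, 2031 falls between 27 April and 27 October, so daylight saving is in effect and Irora Standard Time is at UTC+05:00.
02:30 local − 5h = 21:30 UTC (rolling into the previous day, 22 October 2031).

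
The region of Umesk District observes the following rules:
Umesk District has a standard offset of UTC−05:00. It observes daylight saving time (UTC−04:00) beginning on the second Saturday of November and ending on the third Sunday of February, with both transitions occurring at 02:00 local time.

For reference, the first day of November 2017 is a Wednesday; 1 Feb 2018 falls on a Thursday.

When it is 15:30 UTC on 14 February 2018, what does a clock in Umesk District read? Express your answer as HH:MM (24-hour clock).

1 November 2017 is a Wednesday, so the first Saturday is November 4 and the second is November 11.
1 February 2018 is a Thursday, so the first Sunday is February 4 and the third is February 18.
At the standard offset (UTC−05:00), 15:30 UTC − 5h = 10:30 Umesk District standard time.
The standard-time date in Umesk District, 14 February 2018, falls between 11 November 2017 and 18 February 2018, so daylight saving is in effect and Umesk District is at UTC−04:00.
15:30 UTC − 4h = 11:30 local.

11:30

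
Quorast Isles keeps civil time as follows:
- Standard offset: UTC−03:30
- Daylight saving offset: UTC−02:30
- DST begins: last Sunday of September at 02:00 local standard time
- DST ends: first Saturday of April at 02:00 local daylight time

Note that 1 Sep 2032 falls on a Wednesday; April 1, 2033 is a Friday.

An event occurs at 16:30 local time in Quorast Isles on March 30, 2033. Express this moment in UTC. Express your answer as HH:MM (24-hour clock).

19:00

1 September 2032 is a Wednesday, so Sundays fall on 5, 12, 19, 26; the last is September 26.
1 April 2033 is a Friday, so the first Saturday is April 2.
March 30, 2033 falls between 26 September 2032 and 2 April 2033, so daylight saving is in effect and Quorast Isles is at UTC−02:30.
16:30 local + 2h30m = 19:00 UTC.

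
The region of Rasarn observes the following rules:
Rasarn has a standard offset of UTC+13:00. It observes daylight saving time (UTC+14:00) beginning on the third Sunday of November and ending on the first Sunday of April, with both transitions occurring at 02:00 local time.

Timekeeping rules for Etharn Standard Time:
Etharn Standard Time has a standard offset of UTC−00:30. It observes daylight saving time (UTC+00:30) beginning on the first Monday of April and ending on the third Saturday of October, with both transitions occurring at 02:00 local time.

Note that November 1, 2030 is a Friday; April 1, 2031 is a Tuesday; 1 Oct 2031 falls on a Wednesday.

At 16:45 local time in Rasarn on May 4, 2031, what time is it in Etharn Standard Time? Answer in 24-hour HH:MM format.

1 November 2030 is a Friday, so the first Sunday is November 3 and the third is November 17.
1 April 2031 is a Tuesday, so the first Sunday is April 6.
Daylight saving runs 17 November 2030 – 6 April 2031; May 4, 2031 is outside that window, so Rasarn is on standard time at UTC+13:00.
16:45 Rasarn − 13h = 03:45 UTC.
1 April 2031 is a Tuesday, so the first Monday is April 7.
1 October 2031 is a Wednesday, so the first Saturday is October 4 and the third is October 18.
At the standard offset (UTC−00:30), 03:45 UTC − 0h30m = 03:15 Etharn Standard Time standard time.
The standard-time date in Etharn Standard Time, May 4, 2031, lies within the daylight-saving period (7 April – 18 October), so Etharn Standard Time is on daylight time, UTC+00:30.
03:45 UTC + 0h30m = 04:15 Etharn Standard Time.

04:15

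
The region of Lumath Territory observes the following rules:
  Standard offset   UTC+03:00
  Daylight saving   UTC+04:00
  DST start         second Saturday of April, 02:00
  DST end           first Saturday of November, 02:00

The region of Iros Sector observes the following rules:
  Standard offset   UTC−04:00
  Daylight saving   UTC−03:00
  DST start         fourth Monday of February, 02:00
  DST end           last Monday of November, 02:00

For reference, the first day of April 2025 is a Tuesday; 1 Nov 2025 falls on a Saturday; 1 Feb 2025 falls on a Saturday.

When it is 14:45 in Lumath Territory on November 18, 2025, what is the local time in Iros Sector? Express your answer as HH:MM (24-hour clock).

08:45

1 April 2025 is a Tuesday, so the first Saturday is April 5 and the second is April 12.
1 November 2025 is a Saturday, so the first Saturday is November 1.
November 18, 2025 is outside the daylight-saving period (12 April – 1 November), so Lumath Territory is on standard time, UTC+03:00.
14:45 Lumath Territory − 3h = 11:45 UTC.
1 February 2025 is a Saturday, so the first Monday is February 3 and the fourth is February 24.
1 November 2025 is a Saturday, so Mondays fall on 3, 10, 17, 24; the last is November 24.
At the standard offset (UTC−04:00), 11:45 UTC − 4h = 07:45 Iros Sector standard time.
Daylight saving runs 24 February – 24 November; the standard-time date in Iros Sector, November 18, 2025, is inside that window, so Iros Sector is at UTC−03:00.
11:45 UTC − 3h = 08:45 Iros Sector.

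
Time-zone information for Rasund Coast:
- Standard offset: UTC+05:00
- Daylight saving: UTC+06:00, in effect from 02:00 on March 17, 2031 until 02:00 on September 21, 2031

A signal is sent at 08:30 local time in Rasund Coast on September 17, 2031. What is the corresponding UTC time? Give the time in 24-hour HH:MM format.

02:30

Daylight saving runs 17 March – 21 September; September 17, 2031 is inside that window, so Rasund Coast is at UTC+06:00.
08:30 local − 6h = 02:30 UTC.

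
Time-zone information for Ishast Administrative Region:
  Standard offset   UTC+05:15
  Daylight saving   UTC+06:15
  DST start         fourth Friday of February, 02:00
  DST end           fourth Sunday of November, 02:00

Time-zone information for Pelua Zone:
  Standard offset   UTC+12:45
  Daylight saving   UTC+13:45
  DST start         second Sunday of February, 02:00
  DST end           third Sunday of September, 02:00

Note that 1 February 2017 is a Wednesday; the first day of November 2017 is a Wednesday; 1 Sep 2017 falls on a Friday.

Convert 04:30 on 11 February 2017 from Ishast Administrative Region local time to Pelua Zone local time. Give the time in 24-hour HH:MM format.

12:00

1 February 2017 is a Wednesday, so the first Friday is February 3 and the fourth is February 24.
1 November 2017 is a Wednesday, so the first Sunday is November 5 and the fourth is November 26.
11 February 2017 does not fall between 24 February and 26 November, so daylight saving is not in effect and Ishast Administrative Region is at UTC+05:15.
04:30 Ishast Administrative Region − 5h15m = 23:15 UTC (rolling into the previous day, 10 February 2017).
1 February 2017 is a Wednesday, so the first Sunday is February 5 and the second is February 12.
1 September 2017 is a Friday, so the first Sunday is September 3 and the third is September 17.
At the standard offset (UTC+12:45), 23:15 UTC + 12h45m = 12:00 Pelua Zone standard time (rolling into the next day, 11 February 2017).
Daylight saving runs 12 February – 17 September; the standard-time date in Pelua Zone, 11 February 2017, is outside that window, so Pelua Zone is on standard time at UTC+12:45.
23:15 UTC + 12h45m = 12:00 Pelua Zone (rolling into the next day, 11 February 2017).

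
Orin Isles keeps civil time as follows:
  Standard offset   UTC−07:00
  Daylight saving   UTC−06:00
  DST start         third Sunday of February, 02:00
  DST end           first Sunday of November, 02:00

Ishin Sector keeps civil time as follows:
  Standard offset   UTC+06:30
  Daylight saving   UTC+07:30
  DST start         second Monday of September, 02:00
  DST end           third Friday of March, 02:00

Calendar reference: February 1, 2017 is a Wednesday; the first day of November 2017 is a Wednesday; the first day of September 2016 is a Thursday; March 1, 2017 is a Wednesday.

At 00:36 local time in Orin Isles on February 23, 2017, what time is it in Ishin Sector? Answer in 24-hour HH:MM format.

14:06

1 February 2017 is a Wednesday, so the first Sunday is February 5 and the third is February 19.
1 November 2017 is a Wednesday, so the first Sunday is November 5.
February 23, 2017 lies within the daylight-saving period (19 February – 5 November), so Orin Isles is on daylight time, UTC−06:00.
00:36 Orin Isles + 6h = 06:36 UTC.
1 September 2016 is a Thursday, so the first Monday is September 5 and the second is September 12.
1 March 2017 is a Wednesday, so the first Friday is March 3 and the third is March 17.
At the standard offset (UTC+06:30), 06:36 UTC + 6h30m = 13:06 Ishin Sector standard time.
The standard-time date in Ishin Sector, February 23, 2017, falls between 12 September 2016 and 17 March 2017, so daylight saving is in effect and Ishin Sector is at UTC+07:30.
06:36 UTC + 7h30m = 14:06 Ishin Sector.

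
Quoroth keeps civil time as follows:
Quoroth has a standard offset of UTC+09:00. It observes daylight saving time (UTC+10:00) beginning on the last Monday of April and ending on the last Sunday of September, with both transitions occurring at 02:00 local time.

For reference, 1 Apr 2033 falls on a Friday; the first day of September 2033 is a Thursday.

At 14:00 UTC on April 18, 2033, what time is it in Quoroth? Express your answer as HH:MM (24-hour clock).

23:00

1 April 2033 is a Friday, so Mondays fall on 4, 11, 18, 25; the last is April 25.
1 September 2033 is a Thursday, so Sundays fall on 4, 11, 18, 25; the last is September 25.
At the standard offset (UTC+09:00), 14:00 UTC + 9h = 23:00 Quoroth standard time.
Daylight saving runs 25 April – 25 September; the standard-time date in Quoroth, April 18, 2033, is outside that window, so Quoroth is on standard time at UTC+09:00.
14:00 UTC + 9h = 23:00 local.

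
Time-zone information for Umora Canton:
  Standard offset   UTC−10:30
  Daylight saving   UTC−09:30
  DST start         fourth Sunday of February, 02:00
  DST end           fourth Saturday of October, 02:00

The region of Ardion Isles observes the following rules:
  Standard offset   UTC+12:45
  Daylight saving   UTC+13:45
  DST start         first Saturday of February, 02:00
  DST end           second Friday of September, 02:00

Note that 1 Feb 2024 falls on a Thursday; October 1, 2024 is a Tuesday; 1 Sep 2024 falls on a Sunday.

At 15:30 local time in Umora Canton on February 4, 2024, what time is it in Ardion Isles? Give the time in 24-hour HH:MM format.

15:45

1 February 2024 is a Thursday, so the first Sunday is February 4 and the fourth is February 25.
1 October 2024 is a Tuesday, so the first Saturday is October 5 and the fourth is October 26.
February 4, 2024 is outside the daylight-saving period (25 February – 26 October), so Umora Canton is on standard time, UTC−10:30.
15:30 Umora Canton + 10h30m = 02:00 UTC (rolling into the next day, 5 February 2024).
1 February 2024 is a Thursday, so the first Saturday is February 3.
1 September 2024 is a Sunday, so the first Friday is September 6 and the second is September 13.
At the standard offset (UTC+12:45), 02:00 UTC + 12h45m = 14:45 Ardion Isles standard time.
The standard-time date in Ardion Isles, February 5, 2024, falls between 3 February and 13 September, so daylight saving is in effect and Ardion Isles is at UTC+13:45.
02:00 UTC + 13h45m = 15:45 Ardion Isles.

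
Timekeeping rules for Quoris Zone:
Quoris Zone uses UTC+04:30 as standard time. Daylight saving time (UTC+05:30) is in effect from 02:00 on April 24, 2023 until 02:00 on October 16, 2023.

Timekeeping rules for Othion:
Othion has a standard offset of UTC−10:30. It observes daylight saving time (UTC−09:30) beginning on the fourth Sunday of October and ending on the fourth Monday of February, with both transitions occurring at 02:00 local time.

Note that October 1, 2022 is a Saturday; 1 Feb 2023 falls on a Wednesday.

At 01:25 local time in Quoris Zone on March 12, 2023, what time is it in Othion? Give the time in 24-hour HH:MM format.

Daylight saving runs 24 April – 16 October; March 12, 2023 is outside that window, so Quoris Zone is on standard time at UTC+04:30.
01:25 Quoris Zone − 4h30m = 20:55 UTC (rolling into the previous day, 11 March 2023).
1 October 2022 is a Saturday, so the first Sunday is October 2 and the fourth is October 23.
1 February 2023 is a Wednesday, so the first Monday is February 6 and the fourth is February 27.
At the standard offset (UTC−10:30), 20:55 UTC − 10h30m = 10:25 Othion standard time.
The standard-time date in Othion, March 11, 2023, does not fall between 23 October 2022 and 27 February 2023, so daylight saving is not in effect and Othion is at UTC−10:30.
20:55 UTC − 10h30m = 10:25 Othion.

10:25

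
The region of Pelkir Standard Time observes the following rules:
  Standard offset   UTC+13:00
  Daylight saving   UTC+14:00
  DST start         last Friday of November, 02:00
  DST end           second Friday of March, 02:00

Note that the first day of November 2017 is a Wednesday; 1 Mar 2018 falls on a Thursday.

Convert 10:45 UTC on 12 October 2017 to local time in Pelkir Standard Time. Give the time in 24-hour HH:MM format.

1 November 2017 is a Wednesday, so Fridays fall on 3, 10, 17, 24; the last is November 24.
1 March 2018 is a Thursday, so the first Friday is March 2 and the second is March 9.
At the standard offset (UTC+13:00), 10:45 UTC + 13h = 23:45 Pelkir Standard Time standard time.
The standard-time date in Pelkir Standard Time, 12 October 2017, is outside the daylight-saving period (24 November 2017 – 9 March 2018), so Pelkir Standard Time is on standard time, UTC+13:00.
10:45 UTC + 13h = 23:45 local.

23:45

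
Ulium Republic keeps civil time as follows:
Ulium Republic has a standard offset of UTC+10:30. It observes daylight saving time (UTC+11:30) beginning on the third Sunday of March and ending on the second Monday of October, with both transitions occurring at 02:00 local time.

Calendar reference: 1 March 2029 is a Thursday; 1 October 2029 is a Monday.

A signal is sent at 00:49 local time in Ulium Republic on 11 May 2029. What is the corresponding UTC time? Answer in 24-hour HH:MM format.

1 March 2029 is a Thursday, so the first Sunday is March 4 and the third is March 18.
1 October 2029 is a Monday, so the first Monday is October 1 and the second is October 8.
11 May 2029 lies within the daylight-saving period (18 March – 8 October), so Ulium Republic is on daylight time, UTC+11:30.
00:49 local − 11h30m = 13:19 UTC (rolling into the previous day, 10 May 2029).

13:19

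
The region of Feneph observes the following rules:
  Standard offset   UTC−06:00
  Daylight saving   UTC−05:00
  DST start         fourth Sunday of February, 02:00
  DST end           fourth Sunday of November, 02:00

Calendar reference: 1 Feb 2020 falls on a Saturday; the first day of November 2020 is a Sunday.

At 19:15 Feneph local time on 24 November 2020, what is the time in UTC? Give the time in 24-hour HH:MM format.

1 February 2020 is a Saturday, so the first Sunday is February 2 and the fourth is February 23.
1 November 2020 is a Sunday, so the first Sunday is November 1 and the fourth is November 22.
24 November 2020 does not fall between 23 February and 22 November, so daylight saving is not in effect and Feneph is at UTC−06:00.
19:15 local + 6h = 01:15 UTC (rolling into the next day, 25 November 2020).

01:15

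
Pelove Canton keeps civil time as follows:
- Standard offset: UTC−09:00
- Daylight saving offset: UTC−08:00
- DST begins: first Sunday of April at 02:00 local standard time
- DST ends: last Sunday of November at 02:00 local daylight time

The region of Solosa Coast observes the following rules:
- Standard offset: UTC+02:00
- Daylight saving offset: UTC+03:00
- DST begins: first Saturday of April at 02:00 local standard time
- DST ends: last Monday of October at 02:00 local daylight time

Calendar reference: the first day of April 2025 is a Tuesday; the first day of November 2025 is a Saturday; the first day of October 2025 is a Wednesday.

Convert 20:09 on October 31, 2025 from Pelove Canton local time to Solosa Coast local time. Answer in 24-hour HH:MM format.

06:09

1 April 2025 is a Tuesday, so the first Sunday is April 6.
1 November 2025 is a Saturday, so Sundays fall on 2, 9, 16, 23, 30; the last is November 30.
October 31, 2025 lies within the daylight-saving period (6 April – 30 November), so Pelove Canton is on daylight time, UTC−08:00.
20:09 Pelove Canton + 8h = 04:09 UTC (rolling into the next day, 1 November 2025).
1 April 2025 is a Tuesday, so the first Saturday is April 5.
1 October 2025 is a Wednesday, so Mondays fall on 6, 13, 20, 27; the last is October 27.
At the standard offset (UTC+02:00), 04:09 UTC + 2h = 06:09 Solosa Coast standard time.
The standard-time date in Solosa Coast, November 1, 2025, does not fall between 5 April and 27 October, so daylight saving is not in effect and Solosa Coast is at UTC+02:00.
04:09 UTC + 2h = 06:09 Solosa Coast.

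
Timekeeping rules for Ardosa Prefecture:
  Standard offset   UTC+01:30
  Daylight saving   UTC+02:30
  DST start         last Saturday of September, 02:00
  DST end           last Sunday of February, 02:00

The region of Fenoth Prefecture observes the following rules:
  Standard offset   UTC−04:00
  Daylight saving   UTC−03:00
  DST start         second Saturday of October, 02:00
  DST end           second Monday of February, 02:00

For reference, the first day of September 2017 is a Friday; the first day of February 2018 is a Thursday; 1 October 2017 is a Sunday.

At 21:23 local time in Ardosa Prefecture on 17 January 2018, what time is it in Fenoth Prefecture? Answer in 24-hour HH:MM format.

1 September 2017 is a Friday, so Saturdays fall on 2, 9, 16, 23, 30; the last is September 30.
1 February 2018 is a Thursday, so Sundays fall on 4, 11, 18, 25; the last is February 25.
17 January 2018 lies within the daylight-saving period (30 September 2017 – 25 February 2018), so Ardosa Prefecture is on daylight time, UTC+02:30.
21:23 Ardosa Prefecture − 2h30m = 18:53 UTC.
1 October 2017 is a Sunday, so the first Saturday is October 7 and the second is October 14.
1 February 2018 is a Thursday, so the first Monday is February 5 and the second is February 12.
At the standard offset (UTC−04:00), 18:53 UTC − 4h = 14:53 Fenoth Prefecture standard time.
The standard-time date in Fenoth Prefecture, 17 January 2018, lies within the daylight-saving period (14 October 2017 – 12 February 2018), so Fenoth Prefecture is on daylight time, UTC−03:00.
18:53 UTC − 3h = 15:53 Fenoth Prefecture.

15:53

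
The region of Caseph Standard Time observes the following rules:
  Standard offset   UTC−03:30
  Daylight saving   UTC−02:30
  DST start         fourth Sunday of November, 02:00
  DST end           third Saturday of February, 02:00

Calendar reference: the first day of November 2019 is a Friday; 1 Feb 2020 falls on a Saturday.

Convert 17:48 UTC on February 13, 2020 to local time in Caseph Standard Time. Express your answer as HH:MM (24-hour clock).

15:18

1 November 2019 is a Friday, so the first Sunday is November 3 and the fourth is November 24.
1 February 2020 is a Saturday, so the first Saturday is February 1 and the third is February 15.
At the standard offset (UTC−03:30), 17:48 UTC − 3h30m = 14:18 Caseph Standard Time standard time.
Daylight saving runs 24 November 2019 – 15 February 2020; the standard-time date in Caseph Standard Time, February 13, 2020, is inside that window, so Caseph Standard Time is at UTC−02:30.
17:48 UTC − 2h30m = 15:18 local.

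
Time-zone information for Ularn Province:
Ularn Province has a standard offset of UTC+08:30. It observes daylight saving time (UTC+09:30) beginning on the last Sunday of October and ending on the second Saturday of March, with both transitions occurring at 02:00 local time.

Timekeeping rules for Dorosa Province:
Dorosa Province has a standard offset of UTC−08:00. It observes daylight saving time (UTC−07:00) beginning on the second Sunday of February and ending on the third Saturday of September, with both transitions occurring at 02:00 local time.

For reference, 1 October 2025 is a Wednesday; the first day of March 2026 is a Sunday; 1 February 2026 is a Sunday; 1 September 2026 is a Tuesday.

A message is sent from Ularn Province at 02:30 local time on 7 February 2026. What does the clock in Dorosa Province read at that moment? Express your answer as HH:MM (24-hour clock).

09:00

1 October 2025 is a Wednesday, so Sundays fall on 5, 12, 19, 26; the last is October 26.
1 March 2026 is a Sunday, so the first Saturday is March 7 and the second is March 14.
7 February 2026 lies within the daylight-saving period (26 October 2025 – 14 March 2026), so Ularn Province is on daylight time, UTC+09:30.
02:30 Ularn Province − 9h30m = 17:00 UTC (rolling into the previous day, 6 February 2026).
1 February 2026 is a Sunday, so the first Sunday is February 1 and the second is February 8.
1 September 2026 is a Tuesday, so the first Saturday is September 5 and the third is September 19.
At the standard offset (UTC−08:00), 17:00 UTC − 8h = 09:00 Dorosa Province standard time.
The standard-time date in Dorosa Province, 6 February 2026, does not fall between 8 February and 19 September, so daylight saving is not in effect and Dorosa Province is at UTC−08:00.
17:00 UTC − 8h = 09:00 Dorosa Province.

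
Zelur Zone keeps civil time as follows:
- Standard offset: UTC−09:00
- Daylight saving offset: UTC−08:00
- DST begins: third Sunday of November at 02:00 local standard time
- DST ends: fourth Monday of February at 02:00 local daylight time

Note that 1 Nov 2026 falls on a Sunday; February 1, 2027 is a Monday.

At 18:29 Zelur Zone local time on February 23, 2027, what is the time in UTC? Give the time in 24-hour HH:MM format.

1 November 2026 is a Sunday, so the first Sunday is November 1 and the third is November 15.
1 February 2027 is a Monday, so the first Monday is February 1 and the fourth is February 22.
February 23, 2027 is outside the daylight-saving period (15 November 2026 – 22 February 2027), so Zelur Zone is on standard time, UTC−09:00.
18:29 local + 9h = 03:29 UTC (rolling into the next day, 24 February 2027).

03:29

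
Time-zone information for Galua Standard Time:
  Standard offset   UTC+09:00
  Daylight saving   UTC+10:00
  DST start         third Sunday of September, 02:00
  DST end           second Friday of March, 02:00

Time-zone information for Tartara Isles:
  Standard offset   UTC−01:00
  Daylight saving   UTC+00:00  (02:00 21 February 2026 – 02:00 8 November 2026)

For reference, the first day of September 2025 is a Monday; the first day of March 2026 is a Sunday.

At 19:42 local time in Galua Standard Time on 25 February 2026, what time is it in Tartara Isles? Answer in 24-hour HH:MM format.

1 September 2025 is a Monday, so the first Sunday is September 7 and the third is September 21.
1 March 2026 is a Sunday, so the first Friday is March 6 and the second is March 13.
25 February 2026 falls between 21 September 2025 and 13 March 2026, so daylight saving is in effect and Galua Standard Time is at UTC+10:00.
19:42 Galua Standard Time − 10h = 09:42 UTC.
At the standard offset (UTC−01:00), 09:42 UTC − 1h = 08:42 Tartara Isles standard time.
Daylight saving runs 21 February – 8 November; the standard-time date in Tartara Isles, 25 February 2026, is inside that window, so Tartara Isles is at UTC+00:00.
09:42 UTC + 0h = 09:42 Tartara Isles.

09:42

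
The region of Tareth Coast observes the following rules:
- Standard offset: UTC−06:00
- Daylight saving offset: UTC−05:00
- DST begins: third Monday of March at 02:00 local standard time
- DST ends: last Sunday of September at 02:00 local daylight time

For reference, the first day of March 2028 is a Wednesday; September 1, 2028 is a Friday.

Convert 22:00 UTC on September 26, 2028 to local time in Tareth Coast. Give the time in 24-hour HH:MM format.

16:00

1 March 2028 is a Wednesday, so the first Monday is March 6 and the third is March 20.
1 September 2028 is a Friday, so Sundays fall on 3, 10, 17, 24; the last is September 24.
At the standard offset (UTC−06:00), 22:00 UTC − 6h = 16:00 Tareth Coast standard time.
The standard-time date in Tareth Coast, September 26, 2028, is outside the daylight-saving period (20 March – 24 September), so Tareth Coast is on standard time, UTC−06:00.
22:00 UTC − 6h = 16:00 local.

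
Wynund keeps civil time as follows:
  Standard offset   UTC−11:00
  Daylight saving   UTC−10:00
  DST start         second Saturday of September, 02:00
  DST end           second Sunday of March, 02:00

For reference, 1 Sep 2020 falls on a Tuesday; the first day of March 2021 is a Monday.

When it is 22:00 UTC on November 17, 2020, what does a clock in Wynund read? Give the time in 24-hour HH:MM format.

12:00

1 September 2020 is a Tuesday, so the first Saturday is September 5 and the second is September 12.
1 March 2021 is a Monday, so the first Sunday is March 7 and the second is March 14.
At the standard offset (UTC−11:00), 22:00 UTC − 11h = 11:00 Wynund standard time.
Daylight saving runs 12 September 2020 – 14 March 2021; the standard-time date in Wynund, November 17, 2020, is inside that window, so Wynund is at UTC−10:00.
22:00 UTC − 10h = 12:00 local.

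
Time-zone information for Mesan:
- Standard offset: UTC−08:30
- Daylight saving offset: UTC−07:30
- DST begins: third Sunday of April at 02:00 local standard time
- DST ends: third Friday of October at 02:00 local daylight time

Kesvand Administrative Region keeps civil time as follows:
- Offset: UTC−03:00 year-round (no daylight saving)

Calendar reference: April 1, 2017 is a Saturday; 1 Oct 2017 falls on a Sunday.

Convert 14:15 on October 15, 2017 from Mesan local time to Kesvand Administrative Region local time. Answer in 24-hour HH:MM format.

1 April 2017 is a Saturday, so the first Sunday is April 2 and the third is April 16.
1 October 2017 is a Sunday, so the first Friday is October 6 and the third is October 20.
October 15, 2017 lies within the daylight-saving period (16 April – 20 October), so Mesan is on daylight time, UTC−07:30.
14:15 Mesan + 7h30m = 21:45 UTC.
Kesvand Administrative Region stays on UTC−03:00 all year.
21:45 UTC − 3h = 18:45 Kesvand Administrative Region.

18:45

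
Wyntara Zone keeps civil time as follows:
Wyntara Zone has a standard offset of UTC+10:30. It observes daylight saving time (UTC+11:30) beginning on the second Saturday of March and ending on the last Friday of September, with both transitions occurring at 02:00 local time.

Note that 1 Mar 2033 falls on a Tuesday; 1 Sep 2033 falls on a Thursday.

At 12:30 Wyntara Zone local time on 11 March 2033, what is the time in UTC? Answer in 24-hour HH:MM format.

1 March 2033 is a Tuesday, so the first Saturday is March 5 and the second is March 12.
1 September 2033 is a Thursday, so Fridays fall on 2, 9, 16, 23, 30; the last is September 30.
11 March 2033 does not fall between 12 March and 30 September, so daylight saving is not in effect and Wyntara Zone is at UTC+10:30.
12:30 local − 10h30m = 02:00 UTC.

02:00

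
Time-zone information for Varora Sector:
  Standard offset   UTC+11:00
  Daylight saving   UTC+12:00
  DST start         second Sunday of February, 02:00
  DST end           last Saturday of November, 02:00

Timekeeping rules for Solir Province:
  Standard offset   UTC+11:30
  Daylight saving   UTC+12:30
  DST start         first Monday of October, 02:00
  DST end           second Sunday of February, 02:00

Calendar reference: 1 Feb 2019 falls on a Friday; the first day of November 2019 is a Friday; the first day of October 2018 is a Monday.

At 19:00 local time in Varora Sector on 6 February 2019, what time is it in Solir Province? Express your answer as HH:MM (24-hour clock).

20:30

1 February 2019 is a Friday, so the first Sunday is February 3 and the second is February 10.
1 November 2019 is a Friday, so Saturdays fall on 2, 9, 16, 23, 30; the last is November 30.
Daylight saving runs 10 February – 30 November; 6 February 2019 is outside that window, so Varora Sector is on standard time at UTC+11:00.
19:00 Varora Sector − 11h = 08:00 UTC.
1 October 2018 is a Monday, so the first Monday is October 1.
1 February 2019 is a Friday, so the first Sunday is February 3 and the second is February 10.
At the standard offset (UTC+11:30), 08:00 UTC + 11h30m = 19:30 Solir Province standard time.
Daylight saving runs 1 October 2018 – 10 February 2019; the standard-time date in Solir Province, 6 February 2019, is inside that window, so Solir Province is at UTC+12:30.
08:00 UTC + 12h30m = 20:30 Solir Province.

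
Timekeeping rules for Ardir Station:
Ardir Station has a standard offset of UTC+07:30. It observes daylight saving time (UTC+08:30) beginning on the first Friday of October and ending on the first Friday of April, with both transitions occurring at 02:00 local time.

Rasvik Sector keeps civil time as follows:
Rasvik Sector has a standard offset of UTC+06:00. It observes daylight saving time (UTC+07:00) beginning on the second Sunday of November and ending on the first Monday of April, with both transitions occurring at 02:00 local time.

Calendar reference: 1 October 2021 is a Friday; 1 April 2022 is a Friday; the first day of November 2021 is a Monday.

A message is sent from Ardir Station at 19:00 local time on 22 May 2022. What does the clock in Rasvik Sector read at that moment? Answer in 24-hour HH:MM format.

1 October 2021 is a Friday, so the first Friday is October 1.
1 April 2022 is a Friday, so the first Friday is April 1.
22 May 2022 does not fall between 1 October 2021 and 1 April 2022, so daylight saving is not in effect and Ardir Station is at UTC+07:30.
19:00 Ardir Station − 7h30m = 11:30 UTC.
1 November 2021 is a Monday, so the first Sunday is November 7 and the second is November 14.
1 April 2022 is a Friday, so the first Monday is April 4.
At the standard offset (UTC+06:00), 11:30 UTC + 6h = 17:30 Rasvik Sector standard time.
Daylight saving runs 14 November 2021 – 4 April 2022; the standard-time date in Rasvik Sector, 22 May 2022, is outside that window, so Rasvik Sector is on standard time at UTC+06:00.
11:30 UTC + 6h = 17:30 Rasvik Sector.

17:30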